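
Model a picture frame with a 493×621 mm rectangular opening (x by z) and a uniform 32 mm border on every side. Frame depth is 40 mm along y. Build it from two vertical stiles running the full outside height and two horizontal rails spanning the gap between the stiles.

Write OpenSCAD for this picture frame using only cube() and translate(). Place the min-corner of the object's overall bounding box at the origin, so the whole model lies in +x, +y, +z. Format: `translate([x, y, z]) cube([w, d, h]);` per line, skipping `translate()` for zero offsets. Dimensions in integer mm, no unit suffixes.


cube([32, 40, 685]);
translate([525, 0, 0]) cube([32, 40, 685]);
translate([32, 0, 0]) cube([493, 40, 32]);
translate([32, 0, 653]) cube([493, 40, 32]);


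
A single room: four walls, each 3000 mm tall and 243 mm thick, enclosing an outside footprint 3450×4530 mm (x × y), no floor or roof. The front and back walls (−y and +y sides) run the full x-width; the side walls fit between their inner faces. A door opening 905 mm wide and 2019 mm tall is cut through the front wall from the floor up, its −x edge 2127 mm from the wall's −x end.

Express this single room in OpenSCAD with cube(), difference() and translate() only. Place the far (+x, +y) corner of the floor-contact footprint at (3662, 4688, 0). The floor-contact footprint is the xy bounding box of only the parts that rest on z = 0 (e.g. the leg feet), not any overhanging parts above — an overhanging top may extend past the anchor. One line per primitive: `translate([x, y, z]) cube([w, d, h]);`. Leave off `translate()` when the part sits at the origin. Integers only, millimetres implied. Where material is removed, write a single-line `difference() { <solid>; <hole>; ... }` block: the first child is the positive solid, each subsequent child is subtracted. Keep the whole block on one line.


difference() { translate([212, 158, 0]) cube([3450, 243, 3000]); translate([2339, 158, 0]) cube([905, 243, 2019]); }
translate([212, 4445, 0]) cube([3450, 243, 3000]);
translate([212, 401, 0]) cube([243, 4044, 3000]);
translate([3419, 401, 0]) cube([243, 4044, 3000]);


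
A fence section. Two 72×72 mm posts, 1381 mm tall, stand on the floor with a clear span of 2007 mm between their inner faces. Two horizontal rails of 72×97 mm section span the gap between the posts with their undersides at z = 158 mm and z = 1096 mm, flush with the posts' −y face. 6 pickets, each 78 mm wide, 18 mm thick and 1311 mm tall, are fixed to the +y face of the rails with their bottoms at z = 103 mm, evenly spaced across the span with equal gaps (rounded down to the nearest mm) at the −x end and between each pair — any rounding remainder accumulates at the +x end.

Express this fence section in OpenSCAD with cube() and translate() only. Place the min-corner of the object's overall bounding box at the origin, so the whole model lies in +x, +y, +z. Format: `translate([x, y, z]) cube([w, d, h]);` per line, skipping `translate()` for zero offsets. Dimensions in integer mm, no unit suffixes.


cube([72, 72, 1381]);
translate([2079, 0, 0]) cube([72, 72, 1381]);
translate([72, 0, 158]) cube([2007, 72, 97]);
translate([72, 0, 1096]) cube([2007, 72, 97]);
translate([291, 72, 103]) cube([78, 18, 1311]);
translate([588, 72, 103]) cube([78, 18, 1311]);
translate([885, 72, 103]) cube([78, 18, 1311]);
translate([1182, 72, 103]) cube([78, 18, 1311]);
translate([1479, 72, 103]) cube([78, 18, 1311]);
translate([1776, 72, 103]) cube([78, 18, 1311]);


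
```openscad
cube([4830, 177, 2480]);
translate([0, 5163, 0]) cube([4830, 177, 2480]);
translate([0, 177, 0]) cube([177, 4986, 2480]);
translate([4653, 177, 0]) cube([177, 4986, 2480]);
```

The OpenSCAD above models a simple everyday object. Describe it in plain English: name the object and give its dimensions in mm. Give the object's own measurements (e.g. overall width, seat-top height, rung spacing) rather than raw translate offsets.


The wall frame of a small rectangular building: four walls, each 2480 mm tall and 177 mm thick, enclosing a footprint 4830 mm (x) by 5340 mm (y) outside-to-outside, with no floor or roof. The front and back walls (the −y and +y sides) span the full width; the two side walls fit between them.


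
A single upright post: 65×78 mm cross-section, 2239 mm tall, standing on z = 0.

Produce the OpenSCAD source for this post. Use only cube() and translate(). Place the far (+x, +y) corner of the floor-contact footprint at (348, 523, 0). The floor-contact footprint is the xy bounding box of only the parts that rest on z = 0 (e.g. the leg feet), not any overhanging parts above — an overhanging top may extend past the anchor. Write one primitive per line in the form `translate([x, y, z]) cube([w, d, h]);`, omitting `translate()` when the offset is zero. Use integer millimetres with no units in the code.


translate([283, 445, 0]) cube([65, 78, 2239]);


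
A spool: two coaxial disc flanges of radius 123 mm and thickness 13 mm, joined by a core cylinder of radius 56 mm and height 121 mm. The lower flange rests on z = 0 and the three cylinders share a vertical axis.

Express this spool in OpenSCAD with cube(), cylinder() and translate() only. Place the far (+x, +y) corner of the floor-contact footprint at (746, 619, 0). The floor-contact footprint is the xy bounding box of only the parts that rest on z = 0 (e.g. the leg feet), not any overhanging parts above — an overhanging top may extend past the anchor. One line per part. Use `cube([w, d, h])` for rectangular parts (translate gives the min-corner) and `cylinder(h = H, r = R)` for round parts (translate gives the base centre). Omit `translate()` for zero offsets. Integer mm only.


translate([623, 496, 0]) cylinder(h = 13, r = 123);
translate([623, 496, 13]) cylinder(h = 121, r = 56);
translate([623, 496, 134]) cylinder(h = 13, r = 123);


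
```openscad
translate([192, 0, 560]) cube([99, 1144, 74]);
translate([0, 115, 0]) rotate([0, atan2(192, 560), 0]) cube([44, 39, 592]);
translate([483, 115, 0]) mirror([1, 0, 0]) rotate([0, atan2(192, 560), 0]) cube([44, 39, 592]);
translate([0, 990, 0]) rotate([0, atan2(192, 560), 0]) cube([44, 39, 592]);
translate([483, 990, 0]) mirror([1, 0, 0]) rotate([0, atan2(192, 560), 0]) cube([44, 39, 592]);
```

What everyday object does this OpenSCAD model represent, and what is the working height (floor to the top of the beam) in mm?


A sawhorse. The overall height is 634 mm.

A beam across two mirrored pairs of raked legs — a sawhorse. The beam's underside is at z = 560 (matching the legs' vertical rise in atan2(192, 560)) and the beam is 74 mm tall, so its top is at 560 + 74 = 634 mm. The raked legs top out at the beam's underside, so that is the highest point.


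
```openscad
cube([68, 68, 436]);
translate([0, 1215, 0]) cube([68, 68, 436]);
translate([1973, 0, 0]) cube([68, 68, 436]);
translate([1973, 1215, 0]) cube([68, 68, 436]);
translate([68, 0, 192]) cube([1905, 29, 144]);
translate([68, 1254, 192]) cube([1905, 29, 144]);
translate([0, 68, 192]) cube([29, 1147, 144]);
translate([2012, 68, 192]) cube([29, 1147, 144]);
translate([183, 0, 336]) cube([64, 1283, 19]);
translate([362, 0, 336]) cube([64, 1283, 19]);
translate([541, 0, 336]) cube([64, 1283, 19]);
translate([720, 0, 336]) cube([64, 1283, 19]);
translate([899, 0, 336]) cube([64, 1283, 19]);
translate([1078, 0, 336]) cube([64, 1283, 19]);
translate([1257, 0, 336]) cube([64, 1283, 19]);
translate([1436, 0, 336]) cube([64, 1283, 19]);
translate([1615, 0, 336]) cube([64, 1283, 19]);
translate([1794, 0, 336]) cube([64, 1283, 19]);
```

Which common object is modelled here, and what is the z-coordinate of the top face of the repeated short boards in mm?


A bed frame. The slat-top height is 355 mm.

Four posts, four rails, and a row of slats — a bed frame. Slats sit on the rails at z = 192 + 144 = 336; with slat thickness 19, the top is 355 mm.


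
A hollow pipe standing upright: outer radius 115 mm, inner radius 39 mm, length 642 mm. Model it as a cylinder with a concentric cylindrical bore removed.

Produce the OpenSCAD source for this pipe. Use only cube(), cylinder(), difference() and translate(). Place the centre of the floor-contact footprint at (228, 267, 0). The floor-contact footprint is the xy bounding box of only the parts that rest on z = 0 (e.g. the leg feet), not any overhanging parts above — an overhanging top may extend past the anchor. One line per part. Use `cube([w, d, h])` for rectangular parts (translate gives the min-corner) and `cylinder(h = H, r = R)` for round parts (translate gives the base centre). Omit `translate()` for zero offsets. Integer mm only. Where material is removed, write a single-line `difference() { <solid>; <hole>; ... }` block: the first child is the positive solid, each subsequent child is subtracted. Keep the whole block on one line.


difference() { translate([228, 267, 0]) cylinder(h = 642, r = 115); translate([228, 267, 0]) cylinder(h = 642, r = 39); }


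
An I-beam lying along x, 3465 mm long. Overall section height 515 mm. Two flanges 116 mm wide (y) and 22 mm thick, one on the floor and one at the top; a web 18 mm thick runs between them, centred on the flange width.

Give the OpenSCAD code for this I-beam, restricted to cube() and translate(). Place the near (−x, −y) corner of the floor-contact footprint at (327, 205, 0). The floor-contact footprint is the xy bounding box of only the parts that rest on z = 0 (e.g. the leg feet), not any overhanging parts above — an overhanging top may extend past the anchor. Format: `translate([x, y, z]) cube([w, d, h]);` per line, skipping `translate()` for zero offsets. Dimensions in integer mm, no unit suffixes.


translate([327, 205, 0]) cube([3465, 116, 22]);
translate([327, 254, 22]) cube([3465, 18, 471]);
translate([327, 205, 493]) cube([3465, 116, 22]);


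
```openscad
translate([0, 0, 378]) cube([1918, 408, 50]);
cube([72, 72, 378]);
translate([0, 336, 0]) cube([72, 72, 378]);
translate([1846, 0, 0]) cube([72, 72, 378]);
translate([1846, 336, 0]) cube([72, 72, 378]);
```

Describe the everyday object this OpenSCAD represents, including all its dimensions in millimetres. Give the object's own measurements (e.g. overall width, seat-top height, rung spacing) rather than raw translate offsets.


A long wooden bench with a 1918 mm (x) × 408 mm (y) seat, 50 mm thick, its top surface 428 mm above the floor. Four 72 mm square legs at the seat corners, flush with the edges, run from z = 0 to the seat underside.


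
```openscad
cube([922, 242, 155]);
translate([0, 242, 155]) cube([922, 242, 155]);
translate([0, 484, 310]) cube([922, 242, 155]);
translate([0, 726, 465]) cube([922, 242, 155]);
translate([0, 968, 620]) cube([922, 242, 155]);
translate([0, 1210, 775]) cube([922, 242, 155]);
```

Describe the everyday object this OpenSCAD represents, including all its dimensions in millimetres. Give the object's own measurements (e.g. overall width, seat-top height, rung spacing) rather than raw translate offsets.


A straight staircase of 6 solid steps. Each step is 922 mm wide (x), 242 mm deep (y, the going) and 155 mm tall (the rise). The first step rests on the floor; each subsequent step sits one going further in +y and one rise higher in +z, directly behind and above the previous step with no overlap.


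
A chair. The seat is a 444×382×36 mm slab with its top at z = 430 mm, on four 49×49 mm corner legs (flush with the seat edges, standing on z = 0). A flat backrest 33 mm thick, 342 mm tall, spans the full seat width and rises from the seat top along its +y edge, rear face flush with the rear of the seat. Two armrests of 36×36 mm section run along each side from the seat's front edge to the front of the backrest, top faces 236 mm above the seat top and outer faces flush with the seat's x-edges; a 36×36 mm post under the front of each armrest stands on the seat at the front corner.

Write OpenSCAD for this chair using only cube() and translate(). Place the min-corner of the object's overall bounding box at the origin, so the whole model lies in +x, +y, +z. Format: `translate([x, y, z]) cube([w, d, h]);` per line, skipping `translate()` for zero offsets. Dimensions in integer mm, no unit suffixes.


translate([0, 0, 394]) cube([444, 382, 36]);
cube([49, 49, 394]);
translate([395, 0, 0]) cube([49, 49, 394]);
translate([0, 333, 0]) cube([49, 49, 394]);
translate([395, 333, 0]) cube([49, 49, 394]);
translate([0, 349, 430]) cube([444, 33, 342]);
translate([0, 0, 630]) cube([36, 349, 36]);
translate([408, 0, 630]) cube([36, 349, 36]);
translate([0, 0, 430]) cube([36, 36, 200]);
translate([408, 0, 430]) cube([36, 36, 200]);


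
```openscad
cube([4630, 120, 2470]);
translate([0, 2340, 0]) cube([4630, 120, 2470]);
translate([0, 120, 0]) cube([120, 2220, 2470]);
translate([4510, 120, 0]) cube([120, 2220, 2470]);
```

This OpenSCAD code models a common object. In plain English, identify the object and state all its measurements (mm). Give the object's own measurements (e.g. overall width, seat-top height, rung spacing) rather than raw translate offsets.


The wall frame of a small rectangular building: four walls, each 2470 mm tall and 120 mm thick, enclosing a footprint 4630 mm (x) by 2460 mm (y) outside-to-outside, with no floor or roof. The front and back walls (the −y and +y sides) span the full width; the two side walls fit between them.


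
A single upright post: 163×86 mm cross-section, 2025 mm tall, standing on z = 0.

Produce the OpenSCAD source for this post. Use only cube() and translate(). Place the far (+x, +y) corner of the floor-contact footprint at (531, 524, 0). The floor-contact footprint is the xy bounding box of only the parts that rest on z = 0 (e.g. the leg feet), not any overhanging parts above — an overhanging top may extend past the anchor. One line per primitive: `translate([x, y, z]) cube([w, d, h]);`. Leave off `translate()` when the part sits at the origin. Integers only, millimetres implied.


translate([368, 438, 0]) cube([163, 86, 2025]);


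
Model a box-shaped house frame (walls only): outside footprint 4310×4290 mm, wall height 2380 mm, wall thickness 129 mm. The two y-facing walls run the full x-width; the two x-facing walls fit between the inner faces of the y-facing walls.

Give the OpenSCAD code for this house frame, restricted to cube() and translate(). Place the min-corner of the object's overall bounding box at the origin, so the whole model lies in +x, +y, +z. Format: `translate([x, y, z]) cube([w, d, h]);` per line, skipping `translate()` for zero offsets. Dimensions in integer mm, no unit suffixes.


cube([4310, 129, 2380]);
translate([0, 4161, 0]) cube([4310, 129, 2380]);
translate([0, 129, 0]) cube([129, 4032, 2380]);
translate([4181, 129, 0]) cube([129, 4032, 2380]);


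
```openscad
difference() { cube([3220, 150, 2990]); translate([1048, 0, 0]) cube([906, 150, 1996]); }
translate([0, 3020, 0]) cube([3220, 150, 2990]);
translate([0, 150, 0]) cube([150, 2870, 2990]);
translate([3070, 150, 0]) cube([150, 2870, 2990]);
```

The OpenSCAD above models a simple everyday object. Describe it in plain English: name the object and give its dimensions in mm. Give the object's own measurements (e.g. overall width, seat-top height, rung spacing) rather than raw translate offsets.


A single room: four walls, each 2990 mm tall and 150 mm thick, enclosing an outside footprint 3220×3170 mm (x × y), no floor or roof. The front and back walls (−y and +y sides) run the full x-width; the side walls fit between their inner faces. A door opening 906 mm wide and 1996 mm tall is cut through the front wall from the floor up, its −x edge 1048 mm from the wall's −x end.


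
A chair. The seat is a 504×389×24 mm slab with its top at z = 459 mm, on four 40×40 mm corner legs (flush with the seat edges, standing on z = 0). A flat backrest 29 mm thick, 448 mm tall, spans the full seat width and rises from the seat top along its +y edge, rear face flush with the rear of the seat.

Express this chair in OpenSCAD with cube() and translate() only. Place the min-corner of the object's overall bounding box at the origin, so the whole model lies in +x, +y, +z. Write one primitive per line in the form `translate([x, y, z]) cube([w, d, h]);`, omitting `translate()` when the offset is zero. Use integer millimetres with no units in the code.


// leg_h = 459 - 24 = 435
translate([0, 0, 435]) cube([504, 389, 24]);
cube([40, 40, 435]);
translate([464, 0, 0]) cube([40, 40, 435]);
translate([0, 349, 0]) cube([40, 40, 435]);
translate([464, 349, 0]) cube([40, 40, 435]);
translate([0, 360, 459]) cube([504, 29, 448]);


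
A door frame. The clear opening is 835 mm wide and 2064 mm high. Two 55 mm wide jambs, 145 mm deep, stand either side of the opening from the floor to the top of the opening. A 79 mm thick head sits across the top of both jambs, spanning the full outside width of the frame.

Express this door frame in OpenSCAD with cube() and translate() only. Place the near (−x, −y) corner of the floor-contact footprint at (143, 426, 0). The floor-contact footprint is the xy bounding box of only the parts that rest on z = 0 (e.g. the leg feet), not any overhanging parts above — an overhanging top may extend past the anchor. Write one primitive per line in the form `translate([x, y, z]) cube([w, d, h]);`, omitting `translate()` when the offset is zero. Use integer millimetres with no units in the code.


translate([143, 426, 0]) cube([55, 145, 2064]);
translate([1033, 426, 0]) cube([55, 145, 2064]);
translate([143, 426, 2064]) cube([945, 145, 79]);


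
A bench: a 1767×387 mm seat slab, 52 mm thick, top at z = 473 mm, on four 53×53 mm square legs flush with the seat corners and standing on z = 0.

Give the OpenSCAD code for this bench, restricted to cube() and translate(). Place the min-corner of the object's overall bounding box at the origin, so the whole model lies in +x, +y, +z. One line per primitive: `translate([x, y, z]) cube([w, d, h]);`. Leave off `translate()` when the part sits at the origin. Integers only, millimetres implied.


translate([0, 0, 421]) cube([1767, 387, 52]);
cube([53, 53, 421]);
translate([0, 334, 0]) cube([53, 53, 421]);
translate([1714, 0, 0]) cube([53, 53, 421]);
translate([1714, 334, 0]) cube([53, 53, 421]);


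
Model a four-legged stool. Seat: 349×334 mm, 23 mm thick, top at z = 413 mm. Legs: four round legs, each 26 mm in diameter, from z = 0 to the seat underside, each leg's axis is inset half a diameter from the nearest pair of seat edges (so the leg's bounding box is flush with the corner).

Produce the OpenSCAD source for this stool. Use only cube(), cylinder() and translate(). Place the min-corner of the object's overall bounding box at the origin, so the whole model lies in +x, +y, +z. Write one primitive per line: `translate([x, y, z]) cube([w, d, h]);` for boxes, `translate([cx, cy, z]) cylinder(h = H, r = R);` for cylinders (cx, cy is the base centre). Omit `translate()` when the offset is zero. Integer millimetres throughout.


// leg_h = 413 - 23 = 390
translate([0, 0, 390]) cube([349, 334, 23]);
translate([13, 13, 0]) cylinder(h = 390, r = 13);
translate([336, 13, 0]) cylinder(h = 390, r = 13);
translate([13, 321, 0]) cylinder(h = 390, r = 13);
translate([336, 321, 0]) cylinder(h = 390, r = 13);


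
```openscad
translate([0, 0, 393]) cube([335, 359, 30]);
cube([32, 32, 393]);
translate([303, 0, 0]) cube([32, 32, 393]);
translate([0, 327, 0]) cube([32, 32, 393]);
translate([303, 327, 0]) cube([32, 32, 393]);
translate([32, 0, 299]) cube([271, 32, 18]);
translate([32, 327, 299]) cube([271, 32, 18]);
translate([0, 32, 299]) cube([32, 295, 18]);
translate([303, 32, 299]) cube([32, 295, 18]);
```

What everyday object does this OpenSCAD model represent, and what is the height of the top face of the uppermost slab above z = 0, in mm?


A stool. The seat height is 423 mm.

A 335×359×30 slab at z = 393 on four corner posts — a stool. The seat top is 393 + 30 = 423 mm.


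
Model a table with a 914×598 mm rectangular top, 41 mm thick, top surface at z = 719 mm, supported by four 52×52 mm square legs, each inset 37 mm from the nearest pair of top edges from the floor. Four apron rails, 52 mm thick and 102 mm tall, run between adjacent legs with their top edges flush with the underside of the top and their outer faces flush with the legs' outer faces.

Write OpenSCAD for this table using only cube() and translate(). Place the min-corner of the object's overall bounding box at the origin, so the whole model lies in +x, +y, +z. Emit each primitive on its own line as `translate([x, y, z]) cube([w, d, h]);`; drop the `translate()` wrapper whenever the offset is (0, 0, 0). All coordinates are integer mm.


// leg_h = 719 - 41 = 678
// apron z = 678 - 102 = 576
translate([0, 0, 678]) cube([914, 598, 41]);
translate([37, 37, 0]) cube([52, 52, 678]);
translate([825, 37, 0]) cube([52, 52, 678]);
translate([37, 509, 0]) cube([52, 52, 678]);
translate([825, 509, 0]) cube([52, 52, 678]);
translate([89, 37, 576]) cube([736, 52, 102]);
translate([89, 509, 576]) cube([736, 52, 102]);
translate([37, 89, 576]) cube([52, 420, 102]);
translate([825, 89, 576]) cube([52, 420, 102]);


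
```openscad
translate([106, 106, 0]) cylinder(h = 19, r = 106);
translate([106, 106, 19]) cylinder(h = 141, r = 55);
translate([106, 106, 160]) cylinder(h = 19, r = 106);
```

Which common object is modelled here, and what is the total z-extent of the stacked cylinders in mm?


A spool. The overall height is 179 mm.

Three coaxial cylinders, large–small–large — a spool. Two 19 mm flanges and a 141 mm core give 19 + 141 + 19 = 179 mm.


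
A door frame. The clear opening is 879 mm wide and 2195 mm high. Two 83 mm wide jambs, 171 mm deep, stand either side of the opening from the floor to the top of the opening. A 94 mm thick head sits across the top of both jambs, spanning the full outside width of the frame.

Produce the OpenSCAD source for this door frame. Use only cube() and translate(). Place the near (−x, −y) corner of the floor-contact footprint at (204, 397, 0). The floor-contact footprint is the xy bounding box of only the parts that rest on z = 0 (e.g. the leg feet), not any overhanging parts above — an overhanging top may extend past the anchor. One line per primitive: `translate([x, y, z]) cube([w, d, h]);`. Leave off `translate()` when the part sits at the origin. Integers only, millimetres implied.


translate([204, 397, 0]) cube([83, 171, 2195]);
translate([1166, 397, 0]) cube([83, 171, 2195]);
translate([204, 397, 2195]) cube([1045, 171, 94]);


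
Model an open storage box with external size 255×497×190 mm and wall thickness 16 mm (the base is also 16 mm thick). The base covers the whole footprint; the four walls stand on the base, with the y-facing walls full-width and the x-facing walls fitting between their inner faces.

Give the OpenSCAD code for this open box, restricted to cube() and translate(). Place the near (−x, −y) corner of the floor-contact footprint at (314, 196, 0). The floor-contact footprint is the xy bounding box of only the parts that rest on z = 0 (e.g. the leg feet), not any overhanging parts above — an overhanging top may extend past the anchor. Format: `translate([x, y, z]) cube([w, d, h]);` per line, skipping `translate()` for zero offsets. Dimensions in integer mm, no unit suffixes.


translate([314, 196, 0]) cube([255, 497, 16]);
translate([314, 196, 16]) cube([255, 16, 174]);
translate([314, 677, 16]) cube([255, 16, 174]);
translate([314, 212, 16]) cube([16, 465, 174]);
translate([553, 212, 16]) cube([16, 465, 174]);


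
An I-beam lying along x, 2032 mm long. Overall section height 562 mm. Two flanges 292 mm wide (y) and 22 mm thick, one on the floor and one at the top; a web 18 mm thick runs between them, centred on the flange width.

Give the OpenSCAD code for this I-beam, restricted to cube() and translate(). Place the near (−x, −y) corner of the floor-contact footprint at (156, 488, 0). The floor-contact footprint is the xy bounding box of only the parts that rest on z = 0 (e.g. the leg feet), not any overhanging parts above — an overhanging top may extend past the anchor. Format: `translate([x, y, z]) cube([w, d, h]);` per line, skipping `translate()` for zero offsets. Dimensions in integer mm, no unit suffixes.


translate([156, 488, 0]) cube([2032, 292, 22]);
translate([156, 625, 22]) cube([2032, 18, 518]);
translate([156, 488, 540]) cube([2032, 292, 22]);


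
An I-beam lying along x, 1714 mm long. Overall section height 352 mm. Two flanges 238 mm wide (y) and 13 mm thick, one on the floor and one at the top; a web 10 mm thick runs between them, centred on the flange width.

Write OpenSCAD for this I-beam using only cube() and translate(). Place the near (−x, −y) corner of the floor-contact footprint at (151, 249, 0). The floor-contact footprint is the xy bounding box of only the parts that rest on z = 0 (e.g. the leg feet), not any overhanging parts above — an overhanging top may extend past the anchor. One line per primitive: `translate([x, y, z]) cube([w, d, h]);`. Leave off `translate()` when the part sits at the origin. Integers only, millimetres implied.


translate([151, 249, 0]) cube([1714, 238, 13]);
translate([151, 363, 13]) cube([1714, 10, 326]);
translate([151, 249, 339]) cube([1714, 238, 13]);


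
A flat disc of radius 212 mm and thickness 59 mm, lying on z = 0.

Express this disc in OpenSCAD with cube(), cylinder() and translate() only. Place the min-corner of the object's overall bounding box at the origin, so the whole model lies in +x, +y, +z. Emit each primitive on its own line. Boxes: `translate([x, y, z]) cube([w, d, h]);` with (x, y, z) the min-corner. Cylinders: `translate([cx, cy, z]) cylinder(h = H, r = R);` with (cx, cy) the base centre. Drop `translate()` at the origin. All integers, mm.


translate([212, 212, 0]) cylinder(h = 59, r = 212);


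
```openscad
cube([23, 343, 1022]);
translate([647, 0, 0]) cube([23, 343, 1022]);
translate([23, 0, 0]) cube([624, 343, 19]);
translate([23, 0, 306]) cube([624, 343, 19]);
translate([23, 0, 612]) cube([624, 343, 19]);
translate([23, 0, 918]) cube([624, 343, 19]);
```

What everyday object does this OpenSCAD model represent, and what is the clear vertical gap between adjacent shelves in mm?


A bookshelf. The clear shelf gap is 287 mm.

Two tall side panels with 4 horizontal boards between them — a bookshelf. The first two shelf undersides are at z = 0 and z = 306; with shelf thickness 19, the clear gap is 306 − 0 − 19 = 287 mm.


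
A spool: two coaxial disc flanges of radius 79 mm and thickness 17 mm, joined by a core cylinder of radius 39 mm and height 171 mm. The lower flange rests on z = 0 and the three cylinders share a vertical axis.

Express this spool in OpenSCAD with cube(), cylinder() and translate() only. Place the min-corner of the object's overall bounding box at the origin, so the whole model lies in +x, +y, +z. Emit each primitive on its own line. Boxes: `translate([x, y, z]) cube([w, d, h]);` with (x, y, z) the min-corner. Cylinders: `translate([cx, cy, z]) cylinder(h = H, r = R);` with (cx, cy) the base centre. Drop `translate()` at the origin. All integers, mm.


translate([79, 79, 0]) cylinder(h = 17, r = 79);
translate([79, 79, 17]) cylinder(h = 171, r = 39);
translate([79, 79, 188]) cylinder(h = 17, r = 79);


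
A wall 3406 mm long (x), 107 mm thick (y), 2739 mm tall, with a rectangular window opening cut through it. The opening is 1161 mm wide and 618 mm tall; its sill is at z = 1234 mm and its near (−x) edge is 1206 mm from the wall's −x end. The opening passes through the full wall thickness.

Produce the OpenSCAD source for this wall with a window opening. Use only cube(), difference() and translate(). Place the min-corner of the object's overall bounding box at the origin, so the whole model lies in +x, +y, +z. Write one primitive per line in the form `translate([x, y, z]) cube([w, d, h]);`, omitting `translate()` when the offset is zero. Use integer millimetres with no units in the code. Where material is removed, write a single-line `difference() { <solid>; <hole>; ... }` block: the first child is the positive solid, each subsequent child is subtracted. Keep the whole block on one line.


difference() { cube([3406, 107, 2739]); translate([1206, 0, 1234]) cube([1161, 107, 618]); }


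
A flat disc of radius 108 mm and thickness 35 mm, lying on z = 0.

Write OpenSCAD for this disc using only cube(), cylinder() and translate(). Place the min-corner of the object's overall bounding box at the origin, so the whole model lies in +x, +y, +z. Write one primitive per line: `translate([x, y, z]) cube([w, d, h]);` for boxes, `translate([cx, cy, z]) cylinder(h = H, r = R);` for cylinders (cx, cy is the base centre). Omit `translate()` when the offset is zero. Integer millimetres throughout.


translate([108, 108, 0]) cylinder(h = 35, r = 108);


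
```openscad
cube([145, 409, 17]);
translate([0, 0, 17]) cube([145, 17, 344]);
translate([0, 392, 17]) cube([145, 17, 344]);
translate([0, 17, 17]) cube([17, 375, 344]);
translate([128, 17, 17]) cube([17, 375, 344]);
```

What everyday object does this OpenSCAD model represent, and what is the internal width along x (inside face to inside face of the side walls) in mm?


An open box. The internal width is 111 mm.

A 145×409 base slab with four walls standing on it — an open box. The base is 145 mm wide and the walls are 17 mm thick, so the internal width is 145 − 2 × 17 = 111 mm.


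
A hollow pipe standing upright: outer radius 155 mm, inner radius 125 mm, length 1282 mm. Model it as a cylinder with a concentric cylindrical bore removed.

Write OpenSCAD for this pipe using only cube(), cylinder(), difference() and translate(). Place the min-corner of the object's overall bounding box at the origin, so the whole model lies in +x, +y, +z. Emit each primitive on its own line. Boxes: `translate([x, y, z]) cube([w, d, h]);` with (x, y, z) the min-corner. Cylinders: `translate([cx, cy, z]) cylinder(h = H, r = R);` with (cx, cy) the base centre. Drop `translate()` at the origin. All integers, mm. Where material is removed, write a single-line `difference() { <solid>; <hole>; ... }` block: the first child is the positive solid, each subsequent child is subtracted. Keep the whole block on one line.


difference() { translate([155, 155, 0]) cylinder(h = 1282, r = 155); translate([155, 155, 0]) cylinder(h = 1282, r = 125); }


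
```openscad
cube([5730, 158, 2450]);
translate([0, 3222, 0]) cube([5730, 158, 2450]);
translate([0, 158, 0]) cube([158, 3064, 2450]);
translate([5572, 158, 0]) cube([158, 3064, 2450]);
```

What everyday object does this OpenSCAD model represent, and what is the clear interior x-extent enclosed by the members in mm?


A house (or room) frame. The interior width is 5414 mm.

Four 2450 mm walls enclosing a rectangle with no floor or roof — a room or house frame. Outside width is 5730 mm and wall thickness is 158 mm, so the interior width is 5730 − 2 × 158 = 5414 mm.


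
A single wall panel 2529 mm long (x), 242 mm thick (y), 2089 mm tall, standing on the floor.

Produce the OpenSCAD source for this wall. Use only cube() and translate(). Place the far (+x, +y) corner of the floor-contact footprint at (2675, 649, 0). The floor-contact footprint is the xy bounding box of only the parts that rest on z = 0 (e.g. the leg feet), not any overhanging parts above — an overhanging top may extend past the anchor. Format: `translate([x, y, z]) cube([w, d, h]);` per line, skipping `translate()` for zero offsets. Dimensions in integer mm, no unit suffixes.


translate([146, 407, 0]) cube([2529, 242, 2089]);


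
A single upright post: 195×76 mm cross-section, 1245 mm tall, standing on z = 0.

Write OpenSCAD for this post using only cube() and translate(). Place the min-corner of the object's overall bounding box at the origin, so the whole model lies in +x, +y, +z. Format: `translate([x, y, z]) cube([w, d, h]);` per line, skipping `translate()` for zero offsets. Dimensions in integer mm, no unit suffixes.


cube([195, 76, 1245]);


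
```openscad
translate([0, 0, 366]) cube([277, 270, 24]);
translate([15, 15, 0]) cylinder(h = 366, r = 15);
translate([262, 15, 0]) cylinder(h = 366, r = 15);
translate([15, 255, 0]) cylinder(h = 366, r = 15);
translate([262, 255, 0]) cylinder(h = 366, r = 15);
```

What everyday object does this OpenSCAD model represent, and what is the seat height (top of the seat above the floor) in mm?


A stool. The seat height is 390 mm.

A 277×270×24 slab at z = 366 on four corner cylinders — a stool. The seat top is 366 + 24 = 390 mm.


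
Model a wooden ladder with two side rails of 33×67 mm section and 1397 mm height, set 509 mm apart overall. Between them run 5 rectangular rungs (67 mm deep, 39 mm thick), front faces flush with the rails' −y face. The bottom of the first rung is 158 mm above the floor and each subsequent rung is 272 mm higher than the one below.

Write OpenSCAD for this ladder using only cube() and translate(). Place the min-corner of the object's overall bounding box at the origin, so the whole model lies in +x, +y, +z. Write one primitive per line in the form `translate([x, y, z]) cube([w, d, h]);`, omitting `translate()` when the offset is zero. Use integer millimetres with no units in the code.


cube([33, 67, 1397]);
translate([476, 0, 0]) cube([33, 67, 1397]);
translate([33, 0, 158]) cube([443, 67, 39]);
translate([33, 0, 430]) cube([443, 67, 39]);
translate([33, 0, 702]) cube([443, 67, 39]);
translate([33, 0, 974]) cube([443, 67, 39]);
translate([33, 0, 1246]) cube([443, 67, 39]);


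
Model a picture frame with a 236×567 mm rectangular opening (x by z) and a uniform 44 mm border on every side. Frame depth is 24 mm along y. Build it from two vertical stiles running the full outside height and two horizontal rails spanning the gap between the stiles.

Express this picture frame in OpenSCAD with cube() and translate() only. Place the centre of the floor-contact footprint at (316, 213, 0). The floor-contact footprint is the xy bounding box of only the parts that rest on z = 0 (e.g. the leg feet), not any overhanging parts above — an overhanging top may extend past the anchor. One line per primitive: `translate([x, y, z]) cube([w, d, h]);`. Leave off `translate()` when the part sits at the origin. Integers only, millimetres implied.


translate([154, 201, 0]) cube([44, 24, 655]);
translate([434, 201, 0]) cube([44, 24, 655]);
translate([198, 201, 0]) cube([236, 24, 44]);
translate([198, 201, 611]) cube([236, 24, 44]);


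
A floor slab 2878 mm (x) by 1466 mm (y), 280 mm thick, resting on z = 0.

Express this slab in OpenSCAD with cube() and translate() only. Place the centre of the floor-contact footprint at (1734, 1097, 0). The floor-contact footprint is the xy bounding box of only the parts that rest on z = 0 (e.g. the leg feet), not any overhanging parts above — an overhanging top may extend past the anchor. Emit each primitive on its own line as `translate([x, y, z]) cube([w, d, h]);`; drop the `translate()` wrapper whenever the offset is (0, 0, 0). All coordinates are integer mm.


translate([295, 364, 0]) cube([2878, 1466, 280]);


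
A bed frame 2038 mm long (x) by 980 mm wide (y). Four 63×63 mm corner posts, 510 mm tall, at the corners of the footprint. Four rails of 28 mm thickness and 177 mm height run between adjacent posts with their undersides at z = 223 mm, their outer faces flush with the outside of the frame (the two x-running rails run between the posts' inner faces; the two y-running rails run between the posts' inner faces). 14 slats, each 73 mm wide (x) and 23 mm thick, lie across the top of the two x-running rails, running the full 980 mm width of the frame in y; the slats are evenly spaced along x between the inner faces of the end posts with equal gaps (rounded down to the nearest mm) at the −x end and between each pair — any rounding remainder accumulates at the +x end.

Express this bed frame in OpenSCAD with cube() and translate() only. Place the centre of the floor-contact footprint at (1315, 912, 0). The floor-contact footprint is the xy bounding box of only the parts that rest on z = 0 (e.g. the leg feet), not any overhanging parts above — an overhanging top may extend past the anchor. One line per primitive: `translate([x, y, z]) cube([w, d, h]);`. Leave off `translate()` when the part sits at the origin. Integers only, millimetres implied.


translate([296, 422, 0]) cube([63, 63, 510]);
translate([296, 1339, 0]) cube([63, 63, 510]);
translate([2271, 422, 0]) cube([63, 63, 510]);
translate([2271, 1339, 0]) cube([63, 63, 510]);
translate([359, 422, 223]) cube([1912, 28, 177]);
translate([359, 1374, 223]) cube([1912, 28, 177]);
translate([296, 485, 223]) cube([28, 854, 177]);
translate([2306, 485, 223]) cube([28, 854, 177]);
translate([418, 422, 400]) cube([73, 980, 23]);
translate([550, 422, 400]) cube([73, 980, 23]);
translate([682, 422, 400]) cube([73, 980, 23]);
translate([814, 422, 400]) cube([73, 980, 23]);
translate([946, 422, 400]) cube([73, 980, 23]);
translate([1078, 422, 400]) cube([73, 980, 23]);
translate([1210, 422, 400]) cube([73, 980, 23]);
translate([1342, 422, 400]) cube([73, 980, 23]);
translate([1474, 422, 400]) cube([73, 980, 23]);
translate([1606, 422, 400]) cube([73, 980, 23]);
translate([1738, 422, 400]) cube([73, 980, 23]);
translate([1870, 422, 400]) cube([73, 980, 23]);
translate([2002, 422, 400]) cube([73, 980, 23]);
translate([2134, 422, 400]) cube([73, 980, 23]);


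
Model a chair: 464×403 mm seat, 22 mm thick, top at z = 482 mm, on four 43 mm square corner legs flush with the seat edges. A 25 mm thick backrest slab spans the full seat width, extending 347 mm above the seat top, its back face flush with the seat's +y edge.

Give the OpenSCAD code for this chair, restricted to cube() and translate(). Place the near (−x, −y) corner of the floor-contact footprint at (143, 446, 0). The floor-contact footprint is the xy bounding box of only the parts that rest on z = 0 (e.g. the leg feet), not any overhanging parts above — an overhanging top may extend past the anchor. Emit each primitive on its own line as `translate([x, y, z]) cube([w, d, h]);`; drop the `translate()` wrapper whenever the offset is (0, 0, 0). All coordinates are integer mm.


// leg_h = 482 - 22 = 460
translate([143, 446, 460]) cube([464, 403, 22]);
translate([143, 446, 0]) cube([43, 43, 460]);
translate([564, 446, 0]) cube([43, 43, 460]);
translate([143, 806, 0]) cube([43, 43, 460]);
translate([564, 806, 0]) cube([43, 43, 460]);
translate([143, 824, 482]) cube([464, 25, 347]);


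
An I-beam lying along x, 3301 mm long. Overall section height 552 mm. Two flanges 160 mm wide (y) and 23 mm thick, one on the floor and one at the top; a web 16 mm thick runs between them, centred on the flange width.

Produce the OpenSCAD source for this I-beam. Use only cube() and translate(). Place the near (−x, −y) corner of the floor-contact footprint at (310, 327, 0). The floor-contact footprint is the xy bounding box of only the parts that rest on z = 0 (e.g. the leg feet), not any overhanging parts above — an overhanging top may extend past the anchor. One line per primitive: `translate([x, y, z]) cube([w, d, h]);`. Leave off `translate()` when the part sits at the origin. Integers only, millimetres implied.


translate([310, 327, 0]) cube([3301, 160, 23]);
translate([310, 399, 23]) cube([3301, 16, 506]);
translate([310, 327, 529]) cube([3301, 160, 23]);


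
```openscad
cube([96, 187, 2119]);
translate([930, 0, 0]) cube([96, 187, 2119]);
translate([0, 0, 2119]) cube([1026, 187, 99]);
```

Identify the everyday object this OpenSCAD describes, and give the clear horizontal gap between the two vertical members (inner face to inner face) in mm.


A door frame. The clear opening width is 834 mm.

Two 2119 mm tall posts with a header on top — a door frame. The left jamb is 96 mm wide at x = 0; the right jamb starts at x = 930. The clear opening is 930 − 96 = 834 mm.


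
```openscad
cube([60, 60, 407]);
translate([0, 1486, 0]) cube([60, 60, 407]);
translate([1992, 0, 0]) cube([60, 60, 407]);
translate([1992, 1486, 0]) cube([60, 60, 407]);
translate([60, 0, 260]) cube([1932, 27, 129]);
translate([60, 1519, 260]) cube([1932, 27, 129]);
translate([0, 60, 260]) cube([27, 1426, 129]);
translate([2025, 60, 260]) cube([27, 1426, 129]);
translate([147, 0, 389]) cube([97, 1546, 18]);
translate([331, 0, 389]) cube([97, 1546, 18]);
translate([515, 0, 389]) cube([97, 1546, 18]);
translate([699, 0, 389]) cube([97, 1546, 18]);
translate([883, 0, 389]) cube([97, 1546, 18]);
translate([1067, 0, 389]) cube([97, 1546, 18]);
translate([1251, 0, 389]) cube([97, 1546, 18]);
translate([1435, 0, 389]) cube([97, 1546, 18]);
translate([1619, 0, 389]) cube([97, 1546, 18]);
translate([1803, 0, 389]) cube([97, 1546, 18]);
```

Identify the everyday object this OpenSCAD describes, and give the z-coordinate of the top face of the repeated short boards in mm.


A bed frame. The slat-top height is 407 mm.

Four posts, four rails, and a row of slats — a bed frame. Slats sit on the rails at z = 260 + 129 = 389; with slat thickness 18, the top is 407 mm.
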